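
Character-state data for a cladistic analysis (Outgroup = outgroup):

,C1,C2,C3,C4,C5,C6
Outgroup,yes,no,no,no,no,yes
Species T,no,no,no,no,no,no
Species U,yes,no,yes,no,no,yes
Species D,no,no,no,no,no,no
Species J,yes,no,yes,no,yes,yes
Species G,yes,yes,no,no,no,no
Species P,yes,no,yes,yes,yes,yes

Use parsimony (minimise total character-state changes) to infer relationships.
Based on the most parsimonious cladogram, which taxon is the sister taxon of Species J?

Species P

Character polarity is set by the outgroup: the derived state is whichever differs from the outgroup's state, so for C1, C6 the derived state is 'no', and for the remaining characters it is 'yes'.
C1: derived state 'no' in Species D and Species T only — synapomorphy for {Species D, Species T}.
C2: derived state 'yes' in Species G only — an autapomorphy, so it tells us nothing about relationships among taxa.
Only Species J, Species P, and Species U show the derived state 'yes' for C3, supporting them as a clade.
C4: derived state 'yes' in Species P only — an autapomorphy, so it tells us nothing about relationships among taxa.
C5: derived state 'yes' in Species J and Species P only — synapomorphy for {Species J, Species P}.
C6: derived state 'no' in Species D, Species G, and Species T only — synapomorphy for {Species D, Species G, Species T}.
Most parsimonious ingroup topology: (((Species T,Species D),Species G),(Species U,(Species J,Species P))).
Species J and Species P form a cherry on this tree, so they are sister taxa.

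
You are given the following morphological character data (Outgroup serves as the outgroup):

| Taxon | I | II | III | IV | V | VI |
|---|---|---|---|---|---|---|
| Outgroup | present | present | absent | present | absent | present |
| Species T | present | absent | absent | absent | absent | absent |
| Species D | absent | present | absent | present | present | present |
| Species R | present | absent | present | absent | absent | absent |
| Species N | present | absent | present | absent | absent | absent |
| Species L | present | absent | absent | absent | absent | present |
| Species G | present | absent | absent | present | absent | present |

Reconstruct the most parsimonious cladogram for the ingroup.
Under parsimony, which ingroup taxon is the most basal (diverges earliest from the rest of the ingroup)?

Character polarity is set by the outgroup: the derived state is whichever differs from the outgroup's state, so for I, II, IV, VI the derived state is 'absent', and for the remaining characters it is 'present'.
I (derived state 'absent') is unique to Species D (autapomorphy; uninformative for grouping).
II (derived state 'absent') is shared by Species G, Species L, Species N, Species R, and Species T — a synapomorphy uniting that clade.
III: derived state 'present' in Species N and Species R only — synapomorphy for {Species N, Species R}.
IV (derived state 'absent') is shared by Species L, Species N, Species R, and Species T — a synapomorphy uniting that clade.
V (derived state 'present') is unique to Species D (autapomorphy; uninformative for grouping).
Only Species N, Species R, and Species T show the derived state 'absent' for VI, supporting them as a clade.
Most parsimonious ingroup topology: ((((Species T,(Species R,Species N)),Species L),Species G),Species D).
Species D is sister to the clade containing all other ingroup taxa, so it is the earliest-diverging (most basal) ingroup lineage.

Species D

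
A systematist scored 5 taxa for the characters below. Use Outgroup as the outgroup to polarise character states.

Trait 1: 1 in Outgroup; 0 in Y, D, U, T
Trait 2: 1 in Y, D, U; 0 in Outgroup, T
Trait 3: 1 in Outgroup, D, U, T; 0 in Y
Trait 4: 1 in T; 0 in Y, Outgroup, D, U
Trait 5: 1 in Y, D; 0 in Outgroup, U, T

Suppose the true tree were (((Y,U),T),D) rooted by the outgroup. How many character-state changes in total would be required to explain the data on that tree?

7

Map each character onto (((Y,U),T),D) (rooted by Outgroup) and count the minimum state changes it requires (Fitch parsimony):
Trait 1: 1; Trait 2: 2; Trait 3: 1; Trait 4: 1; Trait 5: 2.
Total tree length = 7.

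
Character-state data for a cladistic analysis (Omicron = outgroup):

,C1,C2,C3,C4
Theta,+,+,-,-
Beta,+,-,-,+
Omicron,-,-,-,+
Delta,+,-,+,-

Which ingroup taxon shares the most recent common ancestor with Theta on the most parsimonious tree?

Delta

Character polarity is set by the outgroup: the derived state is whichever differs from the outgroup's state, so for C4 the derived state is '-', and for the remaining characters it is '+'.
C1 (derived state '+') is shared by all ingroup taxa — unites the whole ingroup.
C2 (derived state '+') is unique to Theta (autapomorphy; uninformative for grouping).
C3: derived state '+' in Delta only — an autapomorphy, so it tells us nothing about relationships among taxa.
C4: derived state '-' in Delta and Theta only — synapomorphy for {Delta, Theta}.
Most parsimonious ingroup topology: (Beta,(Theta,Delta)).
Theta and Delta form a cherry on this tree, so they are sister taxa.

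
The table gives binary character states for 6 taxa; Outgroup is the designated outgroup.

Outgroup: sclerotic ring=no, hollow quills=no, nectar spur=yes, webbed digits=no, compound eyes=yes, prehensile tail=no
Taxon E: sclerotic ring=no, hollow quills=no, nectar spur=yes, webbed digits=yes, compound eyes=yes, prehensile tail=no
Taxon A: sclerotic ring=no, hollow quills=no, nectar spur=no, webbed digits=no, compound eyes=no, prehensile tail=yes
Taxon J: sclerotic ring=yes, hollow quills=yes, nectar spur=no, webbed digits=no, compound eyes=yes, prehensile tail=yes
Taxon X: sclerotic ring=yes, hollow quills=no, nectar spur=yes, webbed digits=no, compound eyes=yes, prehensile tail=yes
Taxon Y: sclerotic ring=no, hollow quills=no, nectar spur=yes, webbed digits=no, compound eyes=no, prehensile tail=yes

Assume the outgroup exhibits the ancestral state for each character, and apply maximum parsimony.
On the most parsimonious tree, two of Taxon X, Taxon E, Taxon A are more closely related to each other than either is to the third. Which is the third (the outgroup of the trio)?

Taxon E

Character polarity is set by the outgroup: the derived state is whichever differs from the outgroup's state, so for nectar spur, compound eyes the derived state is 'no', and for the remaining characters it is 'yes'.
Only Taxon J and Taxon X show the derived state 'yes' for sclerotic ring, supporting them as a clade.
hollow quills: derived state 'yes' in Taxon J only — an autapomorphy, so it tells us nothing about relationships among taxa.
nectar spur groups Taxon A and Taxon J, which is incompatible with the clades supported by the remaining characters; treating it as convergent (homoplasy) costs fewer steps than any alternative tree.
webbed digits: derived state 'yes' in Taxon E only — an autapomorphy, so it tells us nothing about relationships among taxa.
compound eyes: derived state 'no' in Taxon A and Taxon Y only — synapomorphy for {Taxon A, Taxon Y}.
Only Taxon A, Taxon J, Taxon X, and Taxon Y show the derived state 'yes' for prehensile tail, supporting them as a clade.
Most parsimonious ingroup topology: (Taxon E,((Taxon A,Taxon Y),(Taxon J,Taxon X))).
Taxon X and Taxon A share a more recent common ancestor with each other than either does with Taxon E, so Taxon E is the least closely related of the three.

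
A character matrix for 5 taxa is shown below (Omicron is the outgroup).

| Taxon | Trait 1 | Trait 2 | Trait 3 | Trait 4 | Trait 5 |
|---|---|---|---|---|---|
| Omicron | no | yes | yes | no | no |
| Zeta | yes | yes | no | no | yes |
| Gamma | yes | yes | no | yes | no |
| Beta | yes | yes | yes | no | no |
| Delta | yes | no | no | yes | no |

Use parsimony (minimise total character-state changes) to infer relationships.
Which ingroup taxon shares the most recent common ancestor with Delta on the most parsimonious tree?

Character polarity is set by the outgroup: the derived state is whichever differs from the outgroup's state, so for Trait 2, Trait 3 the derived state is 'no', and for the remaining characters it is 'yes'.
All ingroup taxa share the derived state 'yes' for Trait 1; it defines the ingroup but does not resolve relationships within it.
Trait 2: derived state 'no' in Delta only — an autapomorphy, so it tells us nothing about relationships among taxa.
Trait 3 (derived state 'no') is shared by Delta, Gamma, and Zeta — a synapomorphy uniting that clade.
Trait 4 (derived state 'yes') is shared by Delta and Gamma — a synapomorphy uniting that clade.
Trait 5: derived state 'yes' in Zeta only — an autapomorphy, so it tells us nothing about relationships among taxa.
Most parsimonious ingroup topology: ((Zeta,(Gamma,Delta)),Beta).
Delta and Gamma form a cherry on this tree, so they are sister taxa.

Gamma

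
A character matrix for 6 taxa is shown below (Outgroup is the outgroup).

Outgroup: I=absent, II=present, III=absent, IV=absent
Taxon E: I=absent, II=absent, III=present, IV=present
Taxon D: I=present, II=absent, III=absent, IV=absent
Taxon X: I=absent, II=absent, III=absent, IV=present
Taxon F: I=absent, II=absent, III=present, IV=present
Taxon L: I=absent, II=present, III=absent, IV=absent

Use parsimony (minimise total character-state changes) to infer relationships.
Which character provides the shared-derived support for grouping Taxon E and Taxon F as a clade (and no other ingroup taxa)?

III

Character polarity is set by the outgroup: the derived state is whichever differs from the outgroup's state, so for II the derived state is 'absent', and for the remaining characters it is 'present'.
I: derived state 'present' in Taxon D only — an autapomorphy, so it tells us nothing about relationships among taxa.
Only Taxon D, Taxon E, Taxon F, and Taxon X show the derived state 'absent' for II, supporting them as a clade.
Only Taxon E and Taxon F show the derived state 'present' for III, supporting them as a clade.
IV (derived state 'present') is shared by Taxon E, Taxon F, and Taxon X — a synapomorphy uniting that clade.
Most parsimonious ingroup topology: ((((Taxon E,Taxon F),Taxon X),Taxon D),Taxon L).
The clade {Taxon E, Taxon F} is supported by III: its derived state 'present' occurs in exactly those taxa and in no other taxon (including the outgroup).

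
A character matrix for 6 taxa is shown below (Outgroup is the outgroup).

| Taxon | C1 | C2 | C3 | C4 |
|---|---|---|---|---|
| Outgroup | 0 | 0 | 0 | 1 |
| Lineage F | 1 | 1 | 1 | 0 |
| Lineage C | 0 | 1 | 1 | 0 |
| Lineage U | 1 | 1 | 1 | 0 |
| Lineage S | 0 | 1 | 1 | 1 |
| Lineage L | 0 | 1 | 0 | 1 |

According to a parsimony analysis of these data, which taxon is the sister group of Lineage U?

Character polarity is set by the outgroup: the derived state is whichever differs from the outgroup's state, so for C4 the derived state is '0', and for the remaining characters it is '1'.
C1: derived state '1' in Lineage F and Lineage U only — synapomorphy for {Lineage F, Lineage U}.
C2 (derived state '1') is shared by all ingroup taxa — unites the whole ingroup.
Only Lineage C, Lineage F, Lineage S, and Lineage U show the derived state '1' for C3, supporting them as a clade.
C4 (derived state '0') is shared by Lineage C, Lineage F, and Lineage U — a synapomorphy uniting that clade.
Most parsimonious ingroup topology: ((((Lineage F,Lineage U),Lineage C),Lineage S),Lineage L).
Lineage U and Lineage F form a cherry on this tree, so they are sister taxa.

Lineage F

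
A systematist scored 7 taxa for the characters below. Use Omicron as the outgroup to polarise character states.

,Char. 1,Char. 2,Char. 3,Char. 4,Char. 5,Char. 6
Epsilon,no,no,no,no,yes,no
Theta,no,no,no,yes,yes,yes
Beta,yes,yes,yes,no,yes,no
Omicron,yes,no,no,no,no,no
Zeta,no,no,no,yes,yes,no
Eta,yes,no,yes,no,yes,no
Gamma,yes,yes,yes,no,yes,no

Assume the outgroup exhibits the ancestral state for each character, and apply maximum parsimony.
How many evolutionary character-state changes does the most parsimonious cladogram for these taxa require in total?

6

Character polarity is set by the outgroup: the derived state is whichever differs from the outgroup's state, so for Char. 1 the derived state is 'no', and for the remaining characters it is 'yes'.
Char. 1 (derived state 'no') is shared by Epsilon, Theta, and Zeta — a synapomorphy uniting that clade.
Char. 2: derived state 'yes' in Beta and Gamma only — synapomorphy for {Beta, Gamma}.
Only Beta, Eta, and Gamma show the derived state 'yes' for Char. 3, supporting them as a clade.
Only Theta and Zeta show the derived state 'yes' for Char. 4, supporting them as a clade.
All ingroup taxa share the derived state 'yes' for Char. 5; it defines the ingroup but does not resolve relationships within it.
Char. 6 (derived state 'yes') is unique to Theta (autapomorphy; uninformative for grouping).
Most parsimonious ingroup topology: ((Epsilon,(Zeta,Theta)),((Beta,Gamma),Eta)).
Changes per character on this tree: Char. 1: 1; Char. 2: 1; Char. 3: 1; Char. 4: 1; Char. 5: 1; Char. 6: 1.
Total = 6.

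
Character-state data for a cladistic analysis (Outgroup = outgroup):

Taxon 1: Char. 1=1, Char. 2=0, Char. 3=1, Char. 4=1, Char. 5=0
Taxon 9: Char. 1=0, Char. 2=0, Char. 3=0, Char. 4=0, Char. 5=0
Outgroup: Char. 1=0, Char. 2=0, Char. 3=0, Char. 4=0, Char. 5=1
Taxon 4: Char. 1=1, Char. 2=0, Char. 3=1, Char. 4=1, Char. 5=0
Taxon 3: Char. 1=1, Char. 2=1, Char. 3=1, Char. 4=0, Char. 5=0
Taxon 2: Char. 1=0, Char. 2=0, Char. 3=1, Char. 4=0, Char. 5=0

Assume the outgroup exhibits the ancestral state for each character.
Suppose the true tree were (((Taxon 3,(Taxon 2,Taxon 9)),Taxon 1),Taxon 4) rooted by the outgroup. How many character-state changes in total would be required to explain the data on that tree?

Map each character onto (((Taxon 3,(Taxon 2,Taxon 9)),Taxon 1),Taxon 4) (rooted by Outgroup) and count the minimum state changes it requires (Fitch parsimony):
Char. 1: 2; Char. 2: 1; Char. 3: 2; Char. 4: 2; Char. 5: 1.
Total tree length = 8.

8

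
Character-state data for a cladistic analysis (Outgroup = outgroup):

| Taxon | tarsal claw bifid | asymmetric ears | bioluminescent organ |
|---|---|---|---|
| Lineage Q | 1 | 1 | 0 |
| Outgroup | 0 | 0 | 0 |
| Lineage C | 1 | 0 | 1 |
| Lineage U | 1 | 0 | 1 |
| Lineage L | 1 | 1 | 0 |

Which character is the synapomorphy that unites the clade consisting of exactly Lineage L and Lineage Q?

asymmetric ears

The outgroup has state '0' for every character, so '1' is the derived state throughout.
tarsal claw bifid (derived state '1') is shared by all ingroup taxa — unites the whole ingroup.
asymmetric ears (derived state '1') is shared by Lineage L and Lineage Q — a synapomorphy uniting that clade.
bioluminescent organ: derived state '1' in Lineage C and Lineage U only — synapomorphy for {Lineage C, Lineage U}.
Most parsimonious ingroup topology: ((Lineage L,Lineage Q),(Lineage U,Lineage C)).
The clade {Lineage L, Lineage Q} is supported by asymmetric ears: its derived state '1' occurs in exactly those taxa and in no other taxon (including the outgroup).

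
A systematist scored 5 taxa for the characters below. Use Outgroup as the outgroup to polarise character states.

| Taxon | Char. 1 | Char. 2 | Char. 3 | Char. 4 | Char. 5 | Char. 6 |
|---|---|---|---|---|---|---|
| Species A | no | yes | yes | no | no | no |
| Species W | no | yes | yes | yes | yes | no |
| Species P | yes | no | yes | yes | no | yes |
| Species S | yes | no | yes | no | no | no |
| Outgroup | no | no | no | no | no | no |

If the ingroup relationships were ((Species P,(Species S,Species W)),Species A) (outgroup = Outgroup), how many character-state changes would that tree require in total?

9

Map each character onto ((Species P,(Species S,Species W)),Species A) (rooted by Outgroup) and count the minimum state changes it requires (Fitch parsimony):
Char. 1: 2; Char. 2: 2; Char. 3: 1; Char. 4: 2; Char. 5: 1; Char. 6: 1.
Total tree length = 9.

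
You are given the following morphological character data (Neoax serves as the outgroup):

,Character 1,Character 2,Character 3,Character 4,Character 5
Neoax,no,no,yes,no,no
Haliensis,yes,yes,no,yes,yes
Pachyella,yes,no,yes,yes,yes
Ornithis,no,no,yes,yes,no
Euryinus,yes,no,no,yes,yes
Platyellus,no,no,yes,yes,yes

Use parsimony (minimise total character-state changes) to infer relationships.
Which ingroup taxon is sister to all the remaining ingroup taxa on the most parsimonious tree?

Character polarity is set by the outgroup: the derived state is whichever differs from the outgroup's state, so for Character 3 the derived state is 'no', and for the remaining characters it is 'yes'.
Only Euryinus, Haliensis, and Pachyella show the derived state 'yes' for Character 1, supporting them as a clade.
Character 2: derived state 'yes' in Haliensis only — an autapomorphy, so it tells us nothing about relationships among taxa.
Character 3 (derived state 'no') is shared by Euryinus and Haliensis — a synapomorphy uniting that clade.
All ingroup taxa share the derived state 'yes' for Character 4; it defines the ingroup but does not resolve relationships within it.
Character 5 (derived state 'yes') is shared by Euryinus, Haliensis, Pachyella, and Platyellus — a synapomorphy uniting that clade.
Most parsimonious ingroup topology: ((((Haliensis,Euryinus),Pachyella),Platyellus),Ornithis).
Ornithis is sister to the clade containing all other ingroup taxa, so it is the earliest-diverging (most basal) ingroup lineage.

Ornithis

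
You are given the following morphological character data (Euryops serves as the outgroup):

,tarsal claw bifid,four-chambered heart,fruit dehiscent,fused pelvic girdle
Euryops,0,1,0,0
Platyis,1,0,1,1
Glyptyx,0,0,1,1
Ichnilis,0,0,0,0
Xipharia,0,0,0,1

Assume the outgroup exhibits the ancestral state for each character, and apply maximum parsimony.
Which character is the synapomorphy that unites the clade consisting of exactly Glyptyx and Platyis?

fruit dehiscent

Character polarity is set by the outgroup: the derived state is whichever differs from the outgroup's state, so for four-chambered heart the derived state is '0', and for the remaining characters it is '1'.
tarsal claw bifid (derived state '1') is unique to Platyis (autapomorphy; uninformative for grouping).
four-chambered heart (derived state '0') is shared by all ingroup taxa — unites the whole ingroup.
fruit dehiscent (derived state '1') is shared by Glyptyx and Platyis — a synapomorphy uniting that clade.
fused pelvic girdle (derived state '1') is shared by Glyptyx, Platyis, and Xipharia — a synapomorphy uniting that clade.
Most parsimonious ingroup topology: (((Platyis,Glyptyx),Xipharia),Ichnilis).
The clade {Glyptyx, Platyis} is supported by fruit dehiscent: its derived state '1' occurs in exactly those taxa and in no other taxon (including the outgroup).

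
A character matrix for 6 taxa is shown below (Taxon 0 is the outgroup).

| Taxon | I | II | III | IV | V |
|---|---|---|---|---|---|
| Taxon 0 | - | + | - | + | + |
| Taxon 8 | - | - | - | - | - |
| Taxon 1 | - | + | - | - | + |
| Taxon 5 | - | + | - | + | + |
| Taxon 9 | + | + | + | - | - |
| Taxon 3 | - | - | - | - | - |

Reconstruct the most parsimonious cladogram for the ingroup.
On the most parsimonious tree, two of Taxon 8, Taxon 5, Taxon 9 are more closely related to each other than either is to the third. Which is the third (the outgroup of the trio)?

Taxon 5

Character polarity is set by the outgroup: the derived state is whichever differs from the outgroup's state, so for II, IV, V the derived state is '-', and for the remaining characters it is '+'.
I: derived state '+' in Taxon 9 only — an autapomorphy, so it tells us nothing about relationships among taxa.
II (derived state '-') is shared by Taxon 3 and Taxon 8 — a synapomorphy uniting that clade.
III: derived state '+' in Taxon 9 only — an autapomorphy, so it tells us nothing about relationships among taxa.
IV (derived state '-') is shared by Taxon 1, Taxon 3, Taxon 8, and Taxon 9 — a synapomorphy uniting that clade.
V (derived state '-') is shared by Taxon 3, Taxon 8, and Taxon 9 — a synapomorphy uniting that clade.
Most parsimonious ingroup topology: ((((Taxon 8,Taxon 3),Taxon 9),Taxon 1),Taxon 5).
Taxon 8 and Taxon 9 share a more recent common ancestor with each other than either does with Taxon 5, so Taxon 5 is the least closely related of the three.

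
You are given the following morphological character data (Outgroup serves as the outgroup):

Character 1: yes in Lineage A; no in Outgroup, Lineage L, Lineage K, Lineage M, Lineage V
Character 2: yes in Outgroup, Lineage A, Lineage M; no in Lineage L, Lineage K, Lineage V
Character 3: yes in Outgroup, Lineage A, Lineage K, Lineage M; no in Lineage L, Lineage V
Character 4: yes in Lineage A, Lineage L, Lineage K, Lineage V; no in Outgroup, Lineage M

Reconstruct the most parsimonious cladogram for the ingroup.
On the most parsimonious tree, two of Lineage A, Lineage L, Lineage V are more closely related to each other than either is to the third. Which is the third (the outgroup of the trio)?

Lineage A

Character polarity is set by the outgroup: the derived state is whichever differs from the outgroup's state, so for Character 2, Character 3 the derived state is 'no', and for the remaining characters it is 'yes'.
Character 1 (derived state 'yes') is unique to Lineage A (autapomorphy; uninformative for grouping).
Only Lineage K, Lineage L, and Lineage V show the derived state 'no' for Character 2, supporting them as a clade.
Only Lineage L and Lineage V show the derived state 'no' for Character 3, supporting them as a clade.
Character 4: derived state 'yes' in Lineage A, Lineage K, Lineage L, and Lineage V only — synapomorphy for {Lineage A, Lineage K, Lineage L, Lineage V}.
Most parsimonious ingroup topology: ((Lineage A,((Lineage L,Lineage V),Lineage K)),Lineage M).
Lineage L and Lineage V share a more recent common ancestor with each other than either does with Lineage A, so Lineage A is the least closely related of the three.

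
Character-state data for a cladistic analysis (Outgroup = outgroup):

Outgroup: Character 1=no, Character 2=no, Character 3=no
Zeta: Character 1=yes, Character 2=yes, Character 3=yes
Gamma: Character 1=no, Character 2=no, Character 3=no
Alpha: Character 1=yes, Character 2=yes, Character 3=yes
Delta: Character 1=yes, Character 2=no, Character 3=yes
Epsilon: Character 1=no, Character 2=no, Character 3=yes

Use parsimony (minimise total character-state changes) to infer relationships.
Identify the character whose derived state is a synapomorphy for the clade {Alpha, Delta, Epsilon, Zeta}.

The outgroup has state 'no' for every character, so 'yes' is the derived state throughout.
Character 1 (derived state 'yes') is shared by Alpha, Delta, and Zeta — a synapomorphy uniting that clade.
Character 2: derived state 'yes' in Alpha and Zeta only — synapomorphy for {Alpha, Zeta}.
Character 3 (derived state 'yes') is shared by Alpha, Delta, Epsilon, and Zeta — a synapomorphy uniting that clade.
Most parsimonious ingroup topology: ((((Zeta,Alpha),Delta),Epsilon),Gamma).
The clade {Alpha, Delta, Epsilon, Zeta} is supported by Character 3: its derived state 'yes' occurs in exactly those taxa and in no other taxon (including the outgroup).

Character 3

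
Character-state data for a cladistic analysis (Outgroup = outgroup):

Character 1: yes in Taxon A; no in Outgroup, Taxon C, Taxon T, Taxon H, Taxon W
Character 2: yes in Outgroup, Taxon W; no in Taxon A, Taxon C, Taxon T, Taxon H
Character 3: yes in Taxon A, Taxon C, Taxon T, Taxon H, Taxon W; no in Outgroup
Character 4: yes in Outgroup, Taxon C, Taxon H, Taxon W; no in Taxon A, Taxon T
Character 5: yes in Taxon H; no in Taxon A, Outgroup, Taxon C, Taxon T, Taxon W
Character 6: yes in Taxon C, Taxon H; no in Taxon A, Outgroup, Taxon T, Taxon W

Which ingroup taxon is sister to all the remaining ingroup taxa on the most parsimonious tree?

Character polarity is set by the outgroup: the derived state is whichever differs from the outgroup's state, so for Character 2, Character 4 the derived state is 'no', and for the remaining characters it is 'yes'.
Character 1: derived state 'yes' in Taxon A only — an autapomorphy, so it tells us nothing about relationships among taxa.
Only Taxon A, Taxon C, Taxon H, and Taxon T show the derived state 'no' for Character 2, supporting them as a clade.
All ingroup taxa share the derived state 'yes' for Character 3; it defines the ingroup but does not resolve relationships within it.
Character 4: derived state 'no' in Taxon A and Taxon T only — synapomorphy for {Taxon A, Taxon T}.
Character 5: derived state 'yes' in Taxon H only — an autapomorphy, so it tells us nothing about relationships among taxa.
Only Taxon C and Taxon H show the derived state 'yes' for Character 6, supporting them as a clade.
Most parsimonious ingroup topology: (((Taxon A,Taxon T),(Taxon H,Taxon C)),Taxon W).
Taxon W is sister to the clade containing all other ingroup taxa, so it is the earliest-diverging (most basal) ingroup lineage.

Taxon W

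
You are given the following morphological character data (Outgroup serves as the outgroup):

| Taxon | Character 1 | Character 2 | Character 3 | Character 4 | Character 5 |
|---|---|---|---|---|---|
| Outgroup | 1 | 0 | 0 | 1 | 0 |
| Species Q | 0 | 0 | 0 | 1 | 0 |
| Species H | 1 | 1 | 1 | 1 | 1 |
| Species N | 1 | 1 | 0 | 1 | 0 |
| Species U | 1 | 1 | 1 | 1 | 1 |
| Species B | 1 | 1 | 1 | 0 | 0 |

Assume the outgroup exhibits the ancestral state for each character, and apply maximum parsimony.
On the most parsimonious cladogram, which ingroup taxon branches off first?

Species Q

Character polarity is set by the outgroup: the derived state is whichever differs from the outgroup's state, so for Character 1, Character 4 the derived state is '0', and for the remaining characters it is '1'.
Character 1: derived state '0' in Species Q only — an autapomorphy, so it tells us nothing about relationships among taxa.
Character 2: derived state '1' in Species B, Species H, Species N, and Species U only — synapomorphy for {Species B, Species H, Species N, Species U}.
Only Species B, Species H, and Species U show the derived state '1' for Character 3, supporting them as a clade.
Character 4: derived state '0' in Species B only — an autapomorphy, so it tells us nothing about relationships among taxa.
Only Species H and Species U show the derived state '1' for Character 5, supporting them as a clade.
Most parsimonious ingroup topology: ((Species N,((Species U,Species H),Species B)),Species Q).
Species Q is sister to the clade containing all other ingroup taxa, so it is the earliest-diverging (most basal) ingroup lineage.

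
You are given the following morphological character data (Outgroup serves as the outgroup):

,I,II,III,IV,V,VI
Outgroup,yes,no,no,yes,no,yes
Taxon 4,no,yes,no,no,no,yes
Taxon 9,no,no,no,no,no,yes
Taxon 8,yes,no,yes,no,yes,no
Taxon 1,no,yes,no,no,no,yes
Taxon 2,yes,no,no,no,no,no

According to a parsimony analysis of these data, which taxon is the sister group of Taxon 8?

Taxon 2

Character polarity is set by the outgroup: the derived state is whichever differs from the outgroup's state, so for I, IV, VI the derived state is 'no', and for the remaining characters it is 'yes'.
I: derived state 'no' in Taxon 1, Taxon 4, and Taxon 9 only — synapomorphy for {Taxon 1, Taxon 4, Taxon 9}.
II: derived state 'yes' in Taxon 1 and Taxon 4 only — synapomorphy for {Taxon 1, Taxon 4}.
III (derived state 'yes') is unique to Taxon 8 (autapomorphy; uninformative for grouping).
IV (derived state 'no') is shared by all ingroup taxa — unites the whole ingroup.
V: derived state 'yes' in Taxon 8 only — an autapomorphy, so it tells us nothing about relationships among taxa.
Only Taxon 2 and Taxon 8 show the derived state 'no' for VI, supporting them as a clade.
Most parsimonious ingroup topology: (((Taxon 4,Taxon 1),Taxon 9),(Taxon 8,Taxon 2)).
Taxon 8 and Taxon 2 form a cherry on this tree, so they are sister taxa.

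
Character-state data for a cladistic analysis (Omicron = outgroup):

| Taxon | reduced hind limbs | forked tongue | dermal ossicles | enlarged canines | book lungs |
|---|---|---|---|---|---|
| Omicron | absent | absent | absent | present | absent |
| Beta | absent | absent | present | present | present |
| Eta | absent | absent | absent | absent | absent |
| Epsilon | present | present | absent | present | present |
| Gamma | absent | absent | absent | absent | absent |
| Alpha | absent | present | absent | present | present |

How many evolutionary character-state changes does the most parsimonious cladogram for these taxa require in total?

5

Character polarity is set by the outgroup: the derived state is whichever differs from the outgroup's state, so for enlarged canines the derived state is 'absent', and for the remaining characters it is 'present'.
reduced hind limbs: derived state 'present' in Epsilon only — an autapomorphy, so it tells us nothing about relationships among taxa.
forked tongue: derived state 'present' in Alpha and Epsilon only — synapomorphy for {Alpha, Epsilon}.
dermal ossicles: derived state 'present' in Beta only — an autapomorphy, so it tells us nothing about relationships among taxa.
Only Eta and Gamma show the derived state 'absent' for enlarged canines, supporting them as a clade.
book lungs: derived state 'present' in Alpha, Beta, and Epsilon only — synapomorphy for {Alpha, Beta, Epsilon}.
Most parsimonious ingroup topology: ((Beta,(Epsilon,Alpha)),(Eta,Gamma)).
Changes per character on this tree: reduced hind limbs: 1; forked tongue: 1; dermal ossicles: 1; enlarged canines: 1; book lungs: 1.
Total = 5.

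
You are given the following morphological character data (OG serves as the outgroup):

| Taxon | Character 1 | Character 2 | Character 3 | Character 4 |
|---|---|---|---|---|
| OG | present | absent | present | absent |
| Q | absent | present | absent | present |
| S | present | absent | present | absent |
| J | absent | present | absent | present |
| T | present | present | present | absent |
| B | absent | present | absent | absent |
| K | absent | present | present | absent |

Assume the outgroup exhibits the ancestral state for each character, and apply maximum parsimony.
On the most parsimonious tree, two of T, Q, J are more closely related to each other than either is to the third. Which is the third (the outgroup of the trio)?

Character polarity is set by the outgroup: the derived state is whichever differs from the outgroup's state, so for Character 1, Character 3 the derived state is 'absent', and for the remaining characters it is 'present'.
Character 1: derived state 'absent' in B, J, K, and Q only — synapomorphy for {B, J, K, Q}.
Only B, J, K, Q, and T show the derived state 'present' for Character 2, supporting them as a clade.
Only B, J, and Q show the derived state 'absent' for Character 3, supporting them as a clade.
Character 4 (derived state 'present') is shared by J and Q — a synapomorphy uniting that clade.
Most parsimonious ingroup topology: (((((Q,J),B),K),T),S).
Q and J share a more recent common ancestor with each other than either does with T, so T is the least closely related of the three.

T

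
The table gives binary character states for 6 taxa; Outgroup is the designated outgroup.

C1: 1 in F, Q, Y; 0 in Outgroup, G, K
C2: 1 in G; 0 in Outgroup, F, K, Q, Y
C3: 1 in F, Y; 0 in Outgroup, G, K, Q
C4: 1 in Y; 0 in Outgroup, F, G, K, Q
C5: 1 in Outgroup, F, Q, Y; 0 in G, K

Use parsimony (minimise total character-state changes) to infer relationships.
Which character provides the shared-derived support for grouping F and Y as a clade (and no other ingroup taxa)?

C3

Character polarity is set by the outgroup: the derived state is whichever differs from the outgroup's state, so for C5 the derived state is '0', and for the remaining characters it is '1'.
C1 (derived state '1') is shared by F, Q, and Y — a synapomorphy uniting that clade.
C2 (derived state '1') is unique to G (autapomorphy; uninformative for grouping).
C3 (derived state '1') is shared by F and Y — a synapomorphy uniting that clade.
C4 (derived state '1') is unique to Y (autapomorphy; uninformative for grouping).
C5: derived state '0' in G and K only — synapomorphy for {G, K}.
Most parsimonious ingroup topology: (((F,Y),Q),(G,K)).
The clade {F, Y} is supported by C3: its derived state '1' occurs in exactly those taxa and in no other taxon (including the outgroup).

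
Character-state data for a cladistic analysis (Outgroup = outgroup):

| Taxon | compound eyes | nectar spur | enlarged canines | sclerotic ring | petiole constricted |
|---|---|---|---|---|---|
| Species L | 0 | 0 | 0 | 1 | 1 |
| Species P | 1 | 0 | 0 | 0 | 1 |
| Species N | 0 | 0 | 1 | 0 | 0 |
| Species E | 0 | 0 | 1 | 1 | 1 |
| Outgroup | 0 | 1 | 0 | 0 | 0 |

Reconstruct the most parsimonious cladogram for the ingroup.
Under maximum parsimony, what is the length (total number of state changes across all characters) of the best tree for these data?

6

Character polarity is set by the outgroup: the derived state is whichever differs from the outgroup's state, so for nectar spur the derived state is '0', and for the remaining characters it is '1'.
compound eyes (derived state '1') is unique to Species P (autapomorphy; uninformative for grouping).
All ingroup taxa share the derived state '0' for nectar spur; it defines the ingroup but does not resolve relationships within it.
enlarged canines (state '1') occurs in Species E and Species N but conflicts with the nesting implied by the other characters — most parsimoniously interpreted as homoplasy.
sclerotic ring: derived state '1' in Species E and Species L only — synapomorphy for {Species E, Species L}.
petiole constricted (derived state '1') is shared by Species E, Species L, and Species P — a synapomorphy uniting that clade.
Most parsimonious ingroup topology: (Species N,(Species P,(Species E,Species L))).
Changes per character on this tree: compound eyes: 1; nectar spur: 1; enlarged canines: 2; sclerotic ring: 1; petiole constricted: 1.
Total = 6.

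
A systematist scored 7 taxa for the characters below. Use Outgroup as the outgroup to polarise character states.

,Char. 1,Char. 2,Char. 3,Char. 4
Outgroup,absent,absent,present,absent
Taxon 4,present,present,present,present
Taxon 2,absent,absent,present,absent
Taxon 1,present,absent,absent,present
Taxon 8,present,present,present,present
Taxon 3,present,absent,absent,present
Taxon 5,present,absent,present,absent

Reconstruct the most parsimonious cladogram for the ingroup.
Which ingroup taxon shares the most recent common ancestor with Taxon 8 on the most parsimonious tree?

Taxon 4

Character polarity is set by the outgroup: the derived state is whichever differs from the outgroup's state, so for Char. 3 the derived state is 'absent', and for the remaining characters it is 'present'.
Char. 1: derived state 'present' in Taxon 1, Taxon 3, Taxon 4, Taxon 5, and Taxon 8 only — synapomorphy for {Taxon 1, Taxon 3, Taxon 4, Taxon 5, Taxon 8}.
Char. 2: derived state 'present' in Taxon 4 and Taxon 8 only — synapomorphy for {Taxon 4, Taxon 8}.
Char. 3: derived state 'absent' in Taxon 1 and Taxon 3 only — synapomorphy for {Taxon 1, Taxon 3}.
Char. 4: derived state 'present' in Taxon 1, Taxon 3, Taxon 4, and Taxon 8 only — synapomorphy for {Taxon 1, Taxon 3, Taxon 4, Taxon 8}.
Most parsimonious ingroup topology: ((((Taxon 4,Taxon 8),(Taxon 1,Taxon 3)),Taxon 5),Taxon 2).
Taxon 8 and Taxon 4 form a cherry on this tree, so they are sister taxa.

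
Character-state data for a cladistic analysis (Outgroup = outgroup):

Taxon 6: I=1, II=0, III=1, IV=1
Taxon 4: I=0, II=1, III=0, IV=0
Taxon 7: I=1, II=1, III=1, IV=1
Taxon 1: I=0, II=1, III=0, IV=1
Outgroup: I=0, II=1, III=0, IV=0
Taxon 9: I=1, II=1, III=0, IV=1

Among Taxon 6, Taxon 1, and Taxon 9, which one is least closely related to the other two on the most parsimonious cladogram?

Taxon 1

Character polarity is set by the outgroup: the derived state is whichever differs from the outgroup's state, so for II the derived state is '0', and for the remaining characters it is '1'.
I (derived state '1') is shared by Taxon 6, Taxon 7, and Taxon 9 — a synapomorphy uniting that clade.
II: derived state '0' in Taxon 6 only — an autapomorphy, so it tells us nothing about relationships among taxa.
III (derived state '1') is shared by Taxon 6 and Taxon 7 — a synapomorphy uniting that clade.
IV: derived state '1' in Taxon 1, Taxon 6, Taxon 7, and Taxon 9 only — synapomorphy for {Taxon 1, Taxon 6, Taxon 7, Taxon 9}.
Most parsimonious ingroup topology: ((Taxon 1,(Taxon 9,(Taxon 6,Taxon 7))),Taxon 4).
Taxon 6 and Taxon 9 share a more recent common ancestor with each other than either does with Taxon 1, so Taxon 1 is the least closely related of the three.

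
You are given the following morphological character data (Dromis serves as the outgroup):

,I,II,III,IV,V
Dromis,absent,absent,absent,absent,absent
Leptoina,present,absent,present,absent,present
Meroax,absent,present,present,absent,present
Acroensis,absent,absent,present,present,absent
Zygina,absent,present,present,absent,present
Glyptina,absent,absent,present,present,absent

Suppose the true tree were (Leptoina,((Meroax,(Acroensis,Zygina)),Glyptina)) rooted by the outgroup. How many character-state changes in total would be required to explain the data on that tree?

9

Map each character onto (Leptoina,((Meroax,(Acroensis,Zygina)),Glyptina)) (rooted by Dromis) and count the minimum state changes it requires (Fitch parsimony):
I: 1; II: 2; III: 1; IV: 2; V: 3.
Total tree length = 9.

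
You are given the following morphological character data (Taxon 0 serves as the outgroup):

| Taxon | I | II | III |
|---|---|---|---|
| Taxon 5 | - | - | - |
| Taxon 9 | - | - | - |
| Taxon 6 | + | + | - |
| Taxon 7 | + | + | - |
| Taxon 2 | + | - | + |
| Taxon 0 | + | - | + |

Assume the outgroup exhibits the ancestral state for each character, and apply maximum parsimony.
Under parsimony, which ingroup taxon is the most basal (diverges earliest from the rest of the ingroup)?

Character polarity is set by the outgroup: the derived state is whichever differs from the outgroup's state, so for I, III the derived state is '-', and for the remaining characters it is '+'.
Only Taxon 5 and Taxon 9 show the derived state '-' for I, supporting them as a clade.
II (derived state '+') is shared by Taxon 6 and Taxon 7 — a synapomorphy uniting that clade.
III (derived state '-') is shared by Taxon 5, Taxon 6, Taxon 7, and Taxon 9 — a synapomorphy uniting that clade.
Most parsimonious ingroup topology: (((Taxon 9,Taxon 5),(Taxon 6,Taxon 7)),Taxon 2).
Taxon 2 is sister to the clade containing all other ingroup taxa, so it is the earliest-diverging (most basal) ingroup lineage.

Taxon 2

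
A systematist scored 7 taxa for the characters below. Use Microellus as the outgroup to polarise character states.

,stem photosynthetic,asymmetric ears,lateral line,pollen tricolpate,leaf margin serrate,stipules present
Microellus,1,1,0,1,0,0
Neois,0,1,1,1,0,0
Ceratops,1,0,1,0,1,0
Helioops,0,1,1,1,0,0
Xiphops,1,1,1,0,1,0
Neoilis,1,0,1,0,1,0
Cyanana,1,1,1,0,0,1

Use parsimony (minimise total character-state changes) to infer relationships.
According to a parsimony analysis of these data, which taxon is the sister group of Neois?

Character polarity is set by the outgroup: the derived state is whichever differs from the outgroup's state, so for stem photosynthetic, asymmetric ears, pollen tricolpate the derived state is '0', and for the remaining characters it is '1'.
stem photosynthetic (derived state '0') is shared by Helioops and Neois — a synapomorphy uniting that clade.
asymmetric ears (derived state '0') is shared by Ceratops and Neoilis — a synapomorphy uniting that clade.
All ingroup taxa share the derived state '1' for lateral line; it defines the ingroup but does not resolve relationships within it.
pollen tricolpate: derived state '0' in Ceratops, Cyanana, Neoilis, and Xiphops only — synapomorphy for {Ceratops, Cyanana, Neoilis, Xiphops}.
leaf margin serrate (derived state '1') is shared by Ceratops, Neoilis, and Xiphops — a synapomorphy uniting that clade.
stipules present (derived state '1') is unique to Cyanana (autapomorphy; uninformative for grouping).
Most parsimonious ingroup topology: ((Neois,Helioops),(((Ceratops,Neoilis),Xiphops),Cyanana)).
Neois and Helioops form a cherry on this tree, so they are sister taxa.

Helioops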